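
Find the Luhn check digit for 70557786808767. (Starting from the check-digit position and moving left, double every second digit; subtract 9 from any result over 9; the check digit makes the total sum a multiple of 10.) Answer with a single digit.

2

Partial digits right→left: 7 6 7 8 0 8 6 8 7 7 5 5 0 7
Double every second digit counting from the check-digit position (so the 1st, 3rd, 5th, ... of the partial from the right).
  doubled (with −9 where >9): 5 5 0 3 5 1 0 → sum 19
  kept as-is: 6 8 8 8 7 5 7 → sum 49
Total = 19 + 49 = 68.
Check digit = (10 − (68 mod 10)) mod 10 = 2.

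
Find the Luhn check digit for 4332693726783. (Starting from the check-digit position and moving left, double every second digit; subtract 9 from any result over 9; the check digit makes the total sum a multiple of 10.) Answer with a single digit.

Partial digits right→left: 3 8 7 6 2 7 3 9 6 2 3 3 4
Double every second digit counting from the check-digit position (so the 1st, 3rd, 5th, ... of the partial from the right).
  doubled (with −9 where >9): 6 5 4 6 3 6 8 → sum 38
  kept as-is: 8 6 7 9 2 3 → sum 35
Total = 38 + 35 = 73.
Check digit = (10 − (73 mod 10)) mod 10 = 7.

7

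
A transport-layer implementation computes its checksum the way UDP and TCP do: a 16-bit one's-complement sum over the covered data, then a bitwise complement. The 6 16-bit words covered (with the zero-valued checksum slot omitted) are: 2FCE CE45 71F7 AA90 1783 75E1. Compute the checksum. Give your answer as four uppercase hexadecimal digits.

57FF

One's-complement addition (fold any carry out of bit 15 back into bit 0):
  0x2FCE + 0xCE45 = 0x0FE13
  0xFE13 + 0x71F7 = 0x1700A → wrap carry → 0x700B
  0x700B + 0xAA90 = 0x11A9B → wrap carry → 0x1A9C
  0x1A9C + 0x1783 = 0x0321F
  0x321F + 0x75E1 = 0x0A800
One's-complement sum = 0xA800.
Checksum = ~0xA800 & 0xFFFF = 0x57FF.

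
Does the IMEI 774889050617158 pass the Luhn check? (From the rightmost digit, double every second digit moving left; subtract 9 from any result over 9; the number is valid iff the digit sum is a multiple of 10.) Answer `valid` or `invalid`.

valid

From the right, keep odd positions and double even positions (subtract 9 from any doubled value over 9):
  doubled (positions 2,4,...): 1 5 3 1 9 7 5 → sum 31
  kept (positions 1,3,...): 8 1 1 0 0 8 4 7 → sum 29
Total = 60.
60 mod 10 = 0, so the number is valid.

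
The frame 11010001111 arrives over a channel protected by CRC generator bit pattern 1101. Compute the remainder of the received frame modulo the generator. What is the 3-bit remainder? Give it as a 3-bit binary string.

010

Modulo-2 division of 11010001111 by 1101:
  pos 0: 1101 XOR 1101 = 0000
  pos 7: 1111 XOR 1101 = 0010
Remainder = 010 (nonzero — an error is detected).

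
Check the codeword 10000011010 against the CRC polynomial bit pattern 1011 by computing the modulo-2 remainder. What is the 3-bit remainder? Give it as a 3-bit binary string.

100

Modulo-2 division of 10000011010 by 1011:
  pos 0: 1000 XOR 1011 = 0011
  pos 2: 1100 XOR 1011 = 0111
  pos 3: 1111 XOR 1011 = 0100
  pos 4: 1001 XOR 1011 = 0010
  pos 6: 1001 XOR 1011 = 0010
Remainder = 100 (nonzero — an error is detected).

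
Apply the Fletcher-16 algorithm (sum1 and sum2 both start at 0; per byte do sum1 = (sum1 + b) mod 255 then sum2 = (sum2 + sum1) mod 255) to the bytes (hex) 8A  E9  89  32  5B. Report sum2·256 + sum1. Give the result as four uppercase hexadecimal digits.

B88B

Running sums (mod 255):
  after byte 0 (8A): sum1=138, sum2=138
  after byte 1 (E9): sum1=116, sum2=254
  after byte 2 (89): sum1=253, sum2=252
  after byte 3 (32): sum1=48, sum2=45
  after byte 4 (5B): sum1=139, sum2=184
Checksum = sum2·256 + sum1 = 184·256 + 139 = 47243 = 0xB88B.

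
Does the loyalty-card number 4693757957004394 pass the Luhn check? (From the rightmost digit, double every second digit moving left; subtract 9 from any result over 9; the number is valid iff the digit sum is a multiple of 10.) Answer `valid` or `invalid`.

invalid

From the right, keep odd positions and double even positions (subtract 9 from any doubled value over 9):
  doubled (positions 2,4,...): 9 8 0 1 5 5 9 8 → sum 45
  kept (positions 1,3,...): 4 3 0 7 9 5 3 6 → sum 37
Total = 82.
82 mod 10 = 2, so the number is invalid.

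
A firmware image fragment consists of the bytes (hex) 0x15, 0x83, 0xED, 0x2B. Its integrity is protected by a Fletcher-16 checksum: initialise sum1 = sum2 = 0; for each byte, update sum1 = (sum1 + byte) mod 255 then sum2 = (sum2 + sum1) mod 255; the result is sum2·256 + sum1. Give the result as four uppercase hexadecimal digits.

Running sums (mod 255):
  after byte 0 (0x15): sum1=21, sum2=21
  after byte 1 (0x83): sum1=152, sum2=173
  after byte 2 (0xED): sum1=134, sum2=52
  after byte 3 (0x2B): sum1=177, sum2=229
Checksum = sum2·256 + sum1 = 229·256 + 177 = 58801 = 0xE5B1.

E5B1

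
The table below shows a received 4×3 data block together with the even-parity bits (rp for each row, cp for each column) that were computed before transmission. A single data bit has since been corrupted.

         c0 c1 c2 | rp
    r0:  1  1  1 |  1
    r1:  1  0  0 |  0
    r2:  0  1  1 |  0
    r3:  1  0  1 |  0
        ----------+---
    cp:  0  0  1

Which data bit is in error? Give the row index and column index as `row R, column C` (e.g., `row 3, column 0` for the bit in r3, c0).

Recompute each row's even parity and compare to rp:
  r0: data parity 1, sent rp 1 → ok
  r1: data parity 1, sent rp 0 → mismatch
  r2: data parity 0, sent rp 0 → ok
  r3: data parity 0, sent rp 0 → ok
Recompute each column's even parity and compare to cp:
  c0: data parity 1, sent cp 0 → mismatch
  c1: data parity 0, sent cp 0 → ok
  c2: data parity 1, sent cp 1 → ok
Exactly one row (r1) and one column (c0) fail → the flipped bit is at their intersection.

row 1, column 0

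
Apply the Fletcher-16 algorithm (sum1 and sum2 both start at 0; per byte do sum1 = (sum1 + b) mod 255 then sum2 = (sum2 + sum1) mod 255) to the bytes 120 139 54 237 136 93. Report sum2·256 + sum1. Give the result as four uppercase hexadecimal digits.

9D0E

Running sums (mod 255):
  after byte 0 (120): sum1=120, sum2=120
  after byte 1 (139): sum1=4, sum2=124
  after byte 2 (54): sum1=58, sum2=182
  after byte 3 (237): sum1=40, sum2=222
  after byte 4 (136): sum1=176, sum2=143
  after byte 5 (93): sum1=14, sum2=157
Checksum = sum2·256 + sum1 = 157·256 + 14 = 40206 = 0x9D0E.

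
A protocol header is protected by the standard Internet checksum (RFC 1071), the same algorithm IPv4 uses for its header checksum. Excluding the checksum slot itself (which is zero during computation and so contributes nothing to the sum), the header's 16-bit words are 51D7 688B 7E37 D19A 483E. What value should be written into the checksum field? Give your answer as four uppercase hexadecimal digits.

AD8C

One's-complement addition (fold any carry out of bit 15 back into bit 0):
  0x51D7 + 0x688B = 0x0BA62
  0xBA62 + 0x7E37 = 0x13899 → wrap carry → 0x389A
  0x389A + 0xD19A = 0x10A34 → wrap carry → 0x0A35
  0x0A35 + 0x483E = 0x05273
One's-complement sum = 0x5273.
Checksum = ~0x5273 & 0xFFFF = 0xAD8C.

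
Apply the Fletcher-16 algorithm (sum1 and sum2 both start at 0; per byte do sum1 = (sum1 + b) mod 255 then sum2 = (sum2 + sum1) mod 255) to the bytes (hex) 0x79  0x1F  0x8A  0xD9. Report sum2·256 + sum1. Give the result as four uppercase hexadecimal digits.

32FC

Running sums (mod 255):
  after byte 0 (0x79): sum1=121, sum2=121
  after byte 1 (0x1F): sum1=152, sum2=18
  after byte 2 (0x8A): sum1=35, sum2=53
  after byte 3 (0xD9): sum1=252, sum2=50
Checksum = sum2·256 + sum1 = 50·256 + 252 = 13052 = 0x32FC.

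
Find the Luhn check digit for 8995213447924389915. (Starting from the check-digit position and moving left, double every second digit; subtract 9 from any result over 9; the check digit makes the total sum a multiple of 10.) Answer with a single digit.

Partial digits right→left: 5 1 9 9 8 3 4 2 9 7 4 4 3 1 2 5 9 9 8
Double every second digit counting from the check-digit position (so the 1st, 3rd, 5th, ... of the partial from the right).
  doubled (with −9 where >9): 1 9 7 8 9 8 6 4 9 7 → sum 68
  kept as-is: 1 9 3 2 7 4 1 5 9 → sum 41
Total = 68 + 41 = 109.
Check digit = (10 − (109 mod 10)) mod 10 = 1.

1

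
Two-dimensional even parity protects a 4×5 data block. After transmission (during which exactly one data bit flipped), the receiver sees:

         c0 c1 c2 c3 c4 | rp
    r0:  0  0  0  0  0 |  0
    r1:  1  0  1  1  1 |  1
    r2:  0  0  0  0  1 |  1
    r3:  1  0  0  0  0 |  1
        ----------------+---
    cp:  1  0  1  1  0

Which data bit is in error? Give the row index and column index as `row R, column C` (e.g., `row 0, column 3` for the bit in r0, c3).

row 1, column 0

Recompute each row's even parity and compare to rp:
  r0: data parity 0, sent rp 0 → ok
  r1: data parity 0, sent rp 1 → mismatch
  r2: data parity 1, sent rp 1 → ok
  r3: data parity 1, sent rp 1 → ok
Recompute each column's even parity and compare to cp:
  c0: data parity 0, sent cp 1 → mismatch
  c1: data parity 0, sent cp 0 → ok
  c2: data parity 1, sent cp 1 → ok
  c3: data parity 1, sent cp 1 → ok
  c4: data parity 0, sent cp 0 → ok
Exactly one row (r1) and one column (c0) fail → the flipped bit is at their intersection.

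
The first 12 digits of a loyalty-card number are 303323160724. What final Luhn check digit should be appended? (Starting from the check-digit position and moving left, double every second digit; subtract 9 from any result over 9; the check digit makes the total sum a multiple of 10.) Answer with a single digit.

1

Partial digits right→left: 4 2 7 0 6 1 3 2 3 3 0 3
Double every second digit counting from the check-digit position (so the 1st, 3rd, 5th, ... of the partial from the right).
  doubled (with −9 where >9): 8 5 3 6 6 0 → sum 28
  kept as-is: 2 0 1 2 3 3 → sum 11
Total = 28 + 11 = 39.
Check digit = (10 − (39 mod 10)) mod 10 = 1.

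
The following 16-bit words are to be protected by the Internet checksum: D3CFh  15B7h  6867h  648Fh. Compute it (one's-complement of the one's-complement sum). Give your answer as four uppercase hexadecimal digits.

One's-complement addition (fold any carry out of bit 15 back into bit 0):
  0xD3CF + 0x15B7 = 0x0E986
  0xE986 + 0x6867 = 0x151ED → wrap carry → 0x51EE
  0x51EE + 0x648F = 0x0B67D
One's-complement sum = 0xB67D.
Checksum = ~0xB67D & 0xFFFF = 0x4982.

4982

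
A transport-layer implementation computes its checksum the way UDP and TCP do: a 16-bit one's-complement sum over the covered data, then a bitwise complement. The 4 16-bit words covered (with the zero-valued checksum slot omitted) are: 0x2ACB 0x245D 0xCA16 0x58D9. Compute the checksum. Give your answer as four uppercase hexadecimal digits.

One's-complement addition (fold any carry out of bit 15 back into bit 0):
  0x2ACB + 0x245D = 0x04F28
  0x4F28 + 0xCA16 = 0x1193E → wrap carry → 0x193F
  0x193F + 0x58D9 = 0x07218
One's-complement sum = 0x7218.
Checksum = ~0x7218 & 0xFFFF = 0x8DE7.

8DE7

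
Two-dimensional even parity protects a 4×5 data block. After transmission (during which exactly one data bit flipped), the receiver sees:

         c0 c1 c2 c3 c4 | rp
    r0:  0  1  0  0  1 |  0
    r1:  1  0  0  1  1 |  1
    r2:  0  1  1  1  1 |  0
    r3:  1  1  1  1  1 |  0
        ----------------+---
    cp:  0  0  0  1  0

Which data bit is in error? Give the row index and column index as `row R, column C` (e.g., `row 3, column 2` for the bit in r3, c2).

Recompute each row's even parity and compare to rp:
  r0: data parity 0, sent rp 0 → ok
  r1: data parity 1, sent rp 1 → ok
  r2: data parity 0, sent rp 0 → ok
  r3: data parity 1, sent rp 0 → mismatch
Recompute each column's even parity and compare to cp:
  c0: data parity 0, sent cp 0 → ok
  c1: data parity 1, sent cp 0 → mismatch
  c2: data parity 0, sent cp 0 → ok
  c3: data parity 1, sent cp 1 → ok
  c4: data parity 0, sent cp 0 → ok
Exactly one row (r3) and one column (c1) fail → the flipped bit is at their intersection.

row 3, column 1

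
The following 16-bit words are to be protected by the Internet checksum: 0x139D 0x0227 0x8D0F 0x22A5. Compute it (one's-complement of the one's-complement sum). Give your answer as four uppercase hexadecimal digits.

3A87

One's-complement addition (fold any carry out of bit 15 back into bit 0):
  0x139D + 0x0227 = 0x015C4
  0x15C4 + 0x8D0F = 0x0A2D3
  0xA2D3 + 0x22A5 = 0x0C578
One's-complement sum = 0xC578.
Checksum = ~0xC578 & 0xFFFF = 0x3A87.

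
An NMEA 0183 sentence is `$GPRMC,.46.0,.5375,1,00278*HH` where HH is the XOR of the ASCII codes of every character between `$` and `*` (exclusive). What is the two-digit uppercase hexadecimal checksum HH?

5F

XOR the ASCII codes of the payload characters:
  'G' = 0x47 → acc = 0x47
  'P' = 0x50 → acc = 0x17
  'R' = 0x52 → acc = 0x45
  'M' = 0x4D → acc = 0x08
  'C' = 0x43 → acc = 0x4B
  ',' = 0x2C → acc = 0x67
  '.' = 0x2E → acc = 0x49
  '4' = 0x34 → acc = 0x7D
  '6' = 0x36 → acc = 0x4B
  '.' = 0x2E → acc = 0x65
  '0' = 0x30 → acc = 0x55
  ',' = 0x2C → acc = 0x79
  '.' = 0x2E → acc = 0x57
  '5' = 0x35 → acc = 0x62
  '3' = 0x33 → acc = 0x51
  '7' = 0x37 → acc = 0x66
  '5' = 0x35 → acc = 0x53
  ',' = 0x2C → acc = 0x7F
  '1' = 0x31 → acc = 0x4E
  ',' = 0x2C → acc = 0x62
  '0' = 0x30 → acc = 0x52
  '0' = 0x30 → acc = 0x62
  '2' = 0x32 → acc = 0x50
  '7' = 0x37 → acc = 0x67
  '8' = 0x38 → acc = 0x5F
Checksum = 0x5F.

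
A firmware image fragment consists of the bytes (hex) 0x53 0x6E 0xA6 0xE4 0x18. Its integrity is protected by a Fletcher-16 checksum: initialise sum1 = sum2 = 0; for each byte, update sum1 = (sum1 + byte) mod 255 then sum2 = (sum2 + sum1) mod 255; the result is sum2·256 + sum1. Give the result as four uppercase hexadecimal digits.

Running sums (mod 255):
  after byte 0 (0x53): sum1=83, sum2=83
  after byte 1 (0x6E): sum1=193, sum2=21
  after byte 2 (0xA6): sum1=104, sum2=125
  after byte 3 (0xE4): sum1=77, sum2=202
  after byte 4 (0x18): sum1=101, sum2=48
Checksum = sum2·256 + sum1 = 48·256 + 101 = 12389 = 0x3065.

3065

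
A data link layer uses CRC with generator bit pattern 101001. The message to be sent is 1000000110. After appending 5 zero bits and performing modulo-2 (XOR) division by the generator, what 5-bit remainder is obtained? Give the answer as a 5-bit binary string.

11100

Append 5 zeros: 100000011000000. Divide by 101001 (XOR where the leading bit is 1):
  pos 0: 100000 XOR 101001 = 001001
  pos 2: 100101 XOR 101001 = 001100
  pos 4: 110010 XOR 101001 = 011011
  pos 5: 110110 XOR 101001 = 011111
  pos 6: 111110 XOR 101001 = 010111
  pos 7: 101110 XOR 101001 = 000111
Remainder (last 5 bits) = 11100. This is the CRC / FCS.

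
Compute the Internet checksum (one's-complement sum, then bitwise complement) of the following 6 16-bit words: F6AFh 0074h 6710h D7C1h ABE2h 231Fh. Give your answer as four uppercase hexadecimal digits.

One's-complement addition (fold any carry out of bit 15 back into bit 0):
  0xF6AF + 0x0074 = 0x0F723
  0xF723 + 0x6710 = 0x15E33 → wrap carry → 0x5E34
  0x5E34 + 0xD7C1 = 0x135F5 → wrap carry → 0x35F6
  0x35F6 + 0xABE2 = 0x0E1D8
  0xE1D8 + 0x231F = 0x104F7 → wrap carry → 0x04F8
One's-complement sum = 0x04F8.
Checksum = ~0x04F8 & 0xFFFF = 0xFB07.

FB07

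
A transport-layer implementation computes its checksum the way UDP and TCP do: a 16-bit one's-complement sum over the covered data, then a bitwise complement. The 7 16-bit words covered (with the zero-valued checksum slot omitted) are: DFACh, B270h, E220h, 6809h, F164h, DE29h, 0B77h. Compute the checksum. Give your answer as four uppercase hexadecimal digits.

One's-complement addition (fold any carry out of bit 15 back into bit 0):
  0xDFAC + 0xB270 = 0x1921C → wrap carry → 0x921D
  0x921D + 0xE220 = 0x1743D → wrap carry → 0x743E
  0x743E + 0x6809 = 0x0DC47
  0xDC47 + 0xF164 = 0x1CDAB → wrap carry → 0xCDAC
  0xCDAC + 0xDE29 = 0x1ABD5 → wrap carry → 0xABD6
  0xABD6 + 0x0B77 = 0x0B74D
One's-complement sum = 0xB74D.
Checksum = ~0xB74D & 0xFFFF = 0x48B2.

48B2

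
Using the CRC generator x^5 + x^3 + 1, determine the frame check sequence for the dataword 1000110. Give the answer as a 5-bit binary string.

10000

Append 5 zeros: 100011000000. Divide by 101001 (XOR where the leading bit is 1):
  pos 0: 100011 XOR 101001 = 001010
  pos 2: 101000 XOR 101001 = 000001
Remainder (last 5 bits) = 10000. This is the CRC / FCS.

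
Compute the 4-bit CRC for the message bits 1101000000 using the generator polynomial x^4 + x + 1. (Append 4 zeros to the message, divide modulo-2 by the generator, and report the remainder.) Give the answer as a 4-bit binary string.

Append 4 zeros: 11010000000000. Divide by 10011 (XOR where the leading bit is 1):
  pos 0: 11010 XOR 10011 = 01001
  pos 1: 10010 XOR 10011 = 00001
  pos 5: 10000 XOR 10011 = 00011
  pos 8: 11000 XOR 10011 = 01011
  pos 9: 10110 XOR 10011 = 00101
Remainder (last 4 bits) = 0101. This is the CRC / FCS.

0101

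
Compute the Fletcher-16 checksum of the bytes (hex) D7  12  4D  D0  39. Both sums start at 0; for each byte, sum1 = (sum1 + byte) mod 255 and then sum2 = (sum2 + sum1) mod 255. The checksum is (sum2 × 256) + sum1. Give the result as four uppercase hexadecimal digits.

Running sums (mod 255):
  after byte 0 (D7): sum1=215, sum2=215
  after byte 1 (12): sum1=233, sum2=193
  after byte 2 (4D): sum1=55, sum2=248
  after byte 3 (D0): sum1=8, sum2=1
  after byte 4 (39): sum1=65, sum2=66
Checksum = sum2·256 + sum1 = 66·256 + 65 = 16961 = 0x4241.

4241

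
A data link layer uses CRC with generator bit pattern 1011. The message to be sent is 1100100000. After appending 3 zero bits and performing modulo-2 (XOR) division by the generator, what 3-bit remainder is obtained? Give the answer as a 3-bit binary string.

Append 3 zeros: 1100100000000. Divide by 1011 (XOR where the leading bit is 1):
  pos 0: 1100 XOR 1011 = 0111
  pos 1: 1111 XOR 1011 = 0100
  pos 2: 1000 XOR 1011 = 0011
  pos 4: 1100 XOR 1011 = 0111
  pos 5: 1110 XOR 1011 = 0101
  pos 6: 1010 XOR 1011 = 0001
  pos 9: 1000 XOR 1011 = 0011
Remainder (last 3 bits) = 011. This is the CRC / FCS.

011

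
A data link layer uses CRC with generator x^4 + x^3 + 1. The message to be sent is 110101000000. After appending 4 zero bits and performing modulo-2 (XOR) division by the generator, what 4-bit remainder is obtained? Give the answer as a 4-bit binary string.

Append 4 zeros: 1101010000000000. Divide by 11001 (XOR where the leading bit is 1):
  pos 0: 11010 XOR 11001 = 00011
  pos 3: 11100 XOR 11001 = 00101
  pos 5: 10100 XOR 11001 = 01101
  pos 6: 11010 XOR 11001 = 00011
  pos 9: 11000 XOR 11001 = 00001
Remainder (last 4 bits) = 0100. This is the CRC / FCS.

0100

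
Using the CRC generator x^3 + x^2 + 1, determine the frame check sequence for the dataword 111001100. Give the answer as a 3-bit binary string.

Append 3 zeros: 111001100000. Divide by 1101 (XOR where the leading bit is 1):
  pos 0: 1110 XOR 1101 = 0011
  pos 2: 1101 XOR 1101 = 0000
  pos 6: 1000 XOR 1101 = 0101
  pos 7: 1010 XOR 1101 = 0111
  pos 8: 1110 XOR 1101 = 0011
Remainder (last 3 bits) = 011. This is the CRC / FCS.

011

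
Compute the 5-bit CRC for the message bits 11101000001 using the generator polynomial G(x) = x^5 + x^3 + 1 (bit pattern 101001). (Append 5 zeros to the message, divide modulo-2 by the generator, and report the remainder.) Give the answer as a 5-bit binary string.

Append 5 zeros: 1110100000100000. Divide by 101001 (XOR where the leading bit is 1):
  pos 0: 111010 XOR 101001 = 010011
  pos 1: 100110 XOR 101001 = 001111
  pos 3: 111100 XOR 101001 = 010101
  pos 4: 101010 XOR 101001 = 000011
  pos 8: 111000 XOR 101001 = 010001
  pos 9: 100010 XOR 101001 = 001011
Remainder (last 5 bits) = 10110. This is the CRC / FCS.

10110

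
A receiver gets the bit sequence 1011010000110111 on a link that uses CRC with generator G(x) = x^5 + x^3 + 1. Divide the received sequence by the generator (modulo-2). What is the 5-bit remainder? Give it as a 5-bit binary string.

Modulo-2 division of 1011010000110111 by 101001:
  pos 0: 101101 XOR 101001 = 000100
  pos 3: 100000 XOR 101001 = 001001
  pos 5: 100101 XOR 101001 = 001100
  pos 7: 110010 XOR 101001 = 011011
  pos 8: 110111 XOR 101001 = 011110
  pos 9: 111101 XOR 101001 = 010100
  pos 10: 101001 XOR 101001 = 000000
Remainder = 00000 (zero — the frame passes the CRC check).

00000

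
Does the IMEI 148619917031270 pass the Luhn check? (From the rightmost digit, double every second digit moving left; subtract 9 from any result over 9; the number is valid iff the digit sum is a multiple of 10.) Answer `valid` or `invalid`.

From the right, keep odd positions and double even positions (subtract 9 from any doubled value over 9):
  doubled (positions 2,4,...): 5 2 0 2 9 3 8 → sum 29
  kept (positions 1,3,...): 0 2 3 7 9 1 8 1 → sum 31
Total = 60.
60 mod 10 = 0, so the number is valid.

valid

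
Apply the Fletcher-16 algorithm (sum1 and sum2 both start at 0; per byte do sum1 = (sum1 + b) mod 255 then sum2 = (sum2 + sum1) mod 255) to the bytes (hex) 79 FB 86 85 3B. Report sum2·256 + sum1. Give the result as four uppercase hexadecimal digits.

29BC

Running sums (mod 255):
  after byte 0 (79): sum1=121, sum2=121
  after byte 1 (FB): sum1=117, sum2=238
  after byte 2 (86): sum1=251, sum2=234
  after byte 3 (85): sum1=129, sum2=108
  after byte 4 (3B): sum1=188, sum2=41
Checksum = sum2·256 + sum1 = 41·256 + 188 = 10684 = 0x29BC.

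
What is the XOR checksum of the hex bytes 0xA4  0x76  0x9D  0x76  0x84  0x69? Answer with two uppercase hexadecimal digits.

XOR the bytes together:
  start with 0xA4
  0xA4 ⊕ 0x76 = 0xD2
  0xD2 ⊕ 0x9D = 0x4F
  0x4F ⊕ 0x76 = 0x39
  0x39 ⊕ 0x84 = 0xBD
  0xBD ⊕ 0x69 = 0xD4

D4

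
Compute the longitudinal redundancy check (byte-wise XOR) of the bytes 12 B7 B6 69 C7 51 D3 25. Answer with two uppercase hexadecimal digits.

1A

XOR the bytes together:
  start with 0x12
  0x12 ⊕ 0xB7 = 0xA5
  0xA5 ⊕ 0xB6 = 0x13
  0x13 ⊕ 0x69 = 0x7A
  0x7A ⊕ 0xC7 = 0xBD
  0xBD ⊕ 0x51 = 0xEC
  0xEC ⊕ 0xD3 = 0x3F
  0x3F ⊕ 0x25 = 0x1A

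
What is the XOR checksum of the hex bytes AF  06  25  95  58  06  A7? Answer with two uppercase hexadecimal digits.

XOR the bytes together:
  start with 0xAF
  0xAF ⊕ 0x06 = 0xA9
  0xA9 ⊕ 0x25 = 0x8C
  0x8C ⊕ 0x95 = 0x19
  0x19 ⊕ 0x58 = 0x41
  0x41 ⊕ 0x06 = 0x47
  0x47 ⊕ 0xA7 = 0xE0

E0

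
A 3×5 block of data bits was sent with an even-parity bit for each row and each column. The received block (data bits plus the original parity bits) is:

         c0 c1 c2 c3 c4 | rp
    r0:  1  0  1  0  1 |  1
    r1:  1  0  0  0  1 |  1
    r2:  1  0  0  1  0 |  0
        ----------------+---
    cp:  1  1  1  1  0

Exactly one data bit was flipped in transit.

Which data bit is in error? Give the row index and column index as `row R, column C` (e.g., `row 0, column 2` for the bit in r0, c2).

Recompute each row's even parity and compare to rp:
  r0: data parity 1, sent rp 1 → ok
  r1: data parity 0, sent rp 1 → mismatch
  r2: data parity 0, sent rp 0 → ok
Recompute each column's even parity and compare to cp:
  c0: data parity 1, sent cp 1 → ok
  c1: data parity 0, sent cp 1 → mismatch
  c2: data parity 1, sent cp 1 → ok
  c3: data parity 1, sent cp 1 → ok
  c4: data parity 0, sent cp 0 → ok
Exactly one row (r1) and one column (c1) fail → the flipped bit is at their intersection.

row 1, column 1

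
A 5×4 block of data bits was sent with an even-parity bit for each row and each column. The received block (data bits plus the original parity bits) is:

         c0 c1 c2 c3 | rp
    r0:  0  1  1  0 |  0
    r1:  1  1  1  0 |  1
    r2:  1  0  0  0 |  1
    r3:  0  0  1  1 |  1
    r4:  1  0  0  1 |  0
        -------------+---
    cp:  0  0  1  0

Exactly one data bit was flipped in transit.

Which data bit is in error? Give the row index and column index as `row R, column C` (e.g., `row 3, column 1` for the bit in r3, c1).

row 3, column 0

Recompute each row's even parity and compare to rp:
  r0: data parity 0, sent rp 0 → ok
  r1: data parity 1, sent rp 1 → ok
  r2: data parity 1, sent rp 1 → ok
  r3: data parity 0, sent rp 1 → mismatch
  r4: data parity 0, sent rp 0 → ok
Recompute each column's even parity and compare to cp:
  c0: data parity 1, sent cp 0 → mismatch
  c1: data parity 0, sent cp 0 → ok
  c2: data parity 1, sent cp 1 → ok
  c3: data parity 0, sent cp 0 → ok
Exactly one row (r3) and one column (c0) fail → the flipped bit is at their intersection.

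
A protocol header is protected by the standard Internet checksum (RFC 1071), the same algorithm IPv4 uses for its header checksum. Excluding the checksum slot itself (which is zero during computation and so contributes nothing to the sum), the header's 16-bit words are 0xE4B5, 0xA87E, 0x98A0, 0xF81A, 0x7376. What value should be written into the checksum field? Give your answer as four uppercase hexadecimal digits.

6E99

One's-complement addition (fold any carry out of bit 15 back into bit 0):
  0xE4B5 + 0xA87E = 0x18D33 → wrap carry → 0x8D34
  0x8D34 + 0x98A0 = 0x125D4 → wrap carry → 0x25D5
  0x25D5 + 0xF81A = 0x11DEF → wrap carry → 0x1DF0
  0x1DF0 + 0x7376 = 0x09166
One's-complement sum = 0x9166.
Checksum = ~0x9166 & 0xFFFF = 0x6E99.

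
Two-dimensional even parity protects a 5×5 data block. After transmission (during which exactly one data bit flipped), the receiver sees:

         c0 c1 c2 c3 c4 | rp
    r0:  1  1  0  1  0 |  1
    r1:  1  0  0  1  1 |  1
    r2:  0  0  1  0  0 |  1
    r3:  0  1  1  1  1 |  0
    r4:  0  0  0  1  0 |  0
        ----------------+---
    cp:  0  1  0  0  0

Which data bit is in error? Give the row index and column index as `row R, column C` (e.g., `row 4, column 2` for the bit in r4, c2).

Recompute each row's even parity and compare to rp:
  r0: data parity 1, sent rp 1 → ok
  r1: data parity 1, sent rp 1 → ok
  r2: data parity 1, sent rp 1 → ok
  r3: data parity 0, sent rp 0 → ok
  r4: data parity 1, sent rp 0 → mismatch
Recompute each column's even parity and compare to cp:
  c0: data parity 0, sent cp 0 → ok
  c1: data parity 0, sent cp 1 → mismatch
  c2: data parity 0, sent cp 0 → ok
  c3: data parity 0, sent cp 0 → ok
  c4: data parity 0, sent cp 0 → ok
Exactly one row (r4) and one column (c1) fail → the flipped bit is at their intersection.

row 4, column 1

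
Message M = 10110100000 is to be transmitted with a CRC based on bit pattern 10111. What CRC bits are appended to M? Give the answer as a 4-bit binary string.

Append 4 zeros: 101101000000000. Divide by 10111 (XOR where the leading bit is 1):
  pos 0: 10110 XOR 10111 = 00001
  pos 4: 11000 XOR 10111 = 01111
  pos 5: 11110 XOR 10111 = 01001
  pos 6: 10010 XOR 10111 = 00101
  pos 8: 10100 XOR 10111 = 00011
Remainder (last 4 bits) = 1100. This is the CRC / FCS.

1100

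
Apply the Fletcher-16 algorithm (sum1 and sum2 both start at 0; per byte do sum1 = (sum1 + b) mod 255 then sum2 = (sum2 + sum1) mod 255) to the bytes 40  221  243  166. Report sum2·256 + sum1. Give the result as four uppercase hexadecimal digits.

Running sums (mod 255):
  after byte 0 (40): sum1=40, sum2=40
  after byte 1 (221): sum1=6, sum2=46
  after byte 2 (243): sum1=249, sum2=40
  after byte 3 (166): sum1=160, sum2=200
Checksum = sum2·256 + sum1 = 200·256 + 160 = 51360 = 0xC8A0.

C8A0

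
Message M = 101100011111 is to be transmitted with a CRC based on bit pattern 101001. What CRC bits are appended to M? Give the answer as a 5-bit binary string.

01011

Append 5 zeros: 10110001111100000. Divide by 101001 (XOR where the leading bit is 1):
  pos 0: 101100 XOR 101001 = 000101
  pos 3: 101011 XOR 101001 = 000010
  pos 7: 101110 XOR 101001 = 000111
  pos 10: 111000 XOR 101001 = 010001
  pos 11: 100010 XOR 101001 = 001011
Remainder (last 5 bits) = 01011. This is the CRC / FCS.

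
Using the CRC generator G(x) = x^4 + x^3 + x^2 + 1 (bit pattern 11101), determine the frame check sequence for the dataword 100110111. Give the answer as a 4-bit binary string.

Append 4 zeros: 1001101110000. Divide by 11101 (XOR where the leading bit is 1):
  pos 0: 10011 XOR 11101 = 01110
  pos 1: 11100 XOR 11101 = 00001
  pos 5: 11110 XOR 11101 = 00011
  pos 8: 11000 XOR 11101 = 00101
Remainder (last 4 bits) = 0101. This is the CRC / FCS.

0101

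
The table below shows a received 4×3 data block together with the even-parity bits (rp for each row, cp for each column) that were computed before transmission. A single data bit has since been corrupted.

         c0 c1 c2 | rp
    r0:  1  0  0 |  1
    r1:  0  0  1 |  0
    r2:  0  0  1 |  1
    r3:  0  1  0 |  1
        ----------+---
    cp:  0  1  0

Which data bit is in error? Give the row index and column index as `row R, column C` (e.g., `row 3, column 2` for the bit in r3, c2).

row 1, column 0

Recompute each row's even parity and compare to rp:
  r0: data parity 1, sent rp 1 → ok
  r1: data parity 1, sent rp 0 → mismatch
  r2: data parity 1, sent rp 1 → ok
  r3: data parity 1, sent rp 1 → ok
Recompute each column's even parity and compare to cp:
  c0: data parity 1, sent cp 0 → mismatch
  c1: data parity 1, sent cp 1 → ok
  c2: data parity 0, sent cp 0 → ok
Exactly one row (r1) and one column (c0) fail → the flipped bit is at their intersection.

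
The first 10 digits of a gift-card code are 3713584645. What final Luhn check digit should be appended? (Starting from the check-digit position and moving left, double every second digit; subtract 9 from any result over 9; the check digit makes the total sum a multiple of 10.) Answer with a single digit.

Partial digits right→left: 5 4 6 4 8 5 3 1 7 3
Double every second digit counting from the check-digit position (so the 1st, 3rd, 5th, ... of the partial from the right).
  doubled (with −9 where >9): 1 3 7 6 5 → sum 22
  kept as-is: 4 4 5 1 3 → sum 17
Total = 22 + 17 = 39.
Check digit = (10 − (39 mod 10)) mod 10 = 1.

1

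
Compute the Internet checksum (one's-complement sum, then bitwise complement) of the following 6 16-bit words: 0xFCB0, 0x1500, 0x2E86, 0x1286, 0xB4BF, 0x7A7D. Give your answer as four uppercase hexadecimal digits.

One's-complement addition (fold any carry out of bit 15 back into bit 0):
  0xFCB0 + 0x1500 = 0x111B0 → wrap carry → 0x11B1
  0x11B1 + 0x2E86 = 0x04037
  0x4037 + 0x1286 = 0x052BD
  0x52BD + 0xB4BF = 0x1077C → wrap carry → 0x077D
  0x077D + 0x7A7D = 0x081FA
One's-complement sum = 0x81FA.
Checksum = ~0x81FA & 0xFFFF = 0x7E05.

7E05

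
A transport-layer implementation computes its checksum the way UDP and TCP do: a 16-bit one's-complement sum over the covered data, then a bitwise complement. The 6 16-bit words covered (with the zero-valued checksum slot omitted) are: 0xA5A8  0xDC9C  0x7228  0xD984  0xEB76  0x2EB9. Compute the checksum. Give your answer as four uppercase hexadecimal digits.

17DD

One's-complement addition (fold any carry out of bit 15 back into bit 0):
  0xA5A8 + 0xDC9C = 0x18244 → wrap carry → 0x8245
  0x8245 + 0x7228 = 0x0F46D
  0xF46D + 0xD984 = 0x1CDF1 → wrap carry → 0xCDF2
  0xCDF2 + 0xEB76 = 0x1B968 → wrap carry → 0xB969
  0xB969 + 0x2EB9 = 0x0E822
One's-complement sum = 0xE822.
Checksum = ~0xE822 & 0xFFFF = 0x17DD.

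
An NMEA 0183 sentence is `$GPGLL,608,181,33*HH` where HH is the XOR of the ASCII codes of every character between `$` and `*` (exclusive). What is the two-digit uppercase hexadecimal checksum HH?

XOR the ASCII codes of the payload characters:
  'G' = 0x47 → acc = 0x47
  'P' = 0x50 → acc = 0x17
  'G' = 0x47 → acc = 0x50
  'L' = 0x4C → acc = 0x1C
  'L' = 0x4C → acc = 0x50
  ',' = 0x2C → acc = 0x7C
  '6' = 0x36 → acc = 0x4A
  '0' = 0x30 → acc = 0x7A
  '8' = 0x38 → acc = 0x42
  ',' = 0x2C → acc = 0x6E
  '1' = 0x31 → acc = 0x5F
  '8' = 0x38 → acc = 0x67
  '1' = 0x31 → acc = 0x56
  ',' = 0x2C → acc = 0x7A
  '3' = 0x33 → acc = 0x49
  '3' = 0x33 → acc = 0x7A
Checksum = 0x7A.

7A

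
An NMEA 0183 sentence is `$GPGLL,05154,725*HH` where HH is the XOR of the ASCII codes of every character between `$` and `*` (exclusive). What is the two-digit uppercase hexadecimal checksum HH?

55

XOR the ASCII codes of the payload characters:
  'G' = 0x47 → acc = 0x47
  'P' = 0x50 → acc = 0x17
  'G' = 0x47 → acc = 0x50
  'L' = 0x4C → acc = 0x1C
  'L' = 0x4C → acc = 0x50
  ',' = 0x2C → acc = 0x7C
  '0' = 0x30 → acc = 0x4C
  '5' = 0x35 → acc = 0x79
  '1' = 0x31 → acc = 0x48
  '5' = 0x35 → acc = 0x7D
  '4' = 0x34 → acc = 0x49
  ',' = 0x2C → acc = 0x65
  '7' = 0x37 → acc = 0x52
  '2' = 0x32 → acc = 0x60
  '5' = 0x35 → acc = 0x55
Checksum = 0x55.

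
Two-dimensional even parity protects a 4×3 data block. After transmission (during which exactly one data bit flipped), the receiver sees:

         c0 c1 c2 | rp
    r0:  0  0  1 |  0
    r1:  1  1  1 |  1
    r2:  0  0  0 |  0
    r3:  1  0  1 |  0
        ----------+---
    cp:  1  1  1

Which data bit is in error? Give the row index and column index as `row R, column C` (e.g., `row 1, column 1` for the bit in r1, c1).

row 0, column 0

Recompute each row's even parity and compare to rp:
  r0: data parity 1, sent rp 0 → mismatch
  r1: data parity 1, sent rp 1 → ok
  r2: data parity 0, sent rp 0 → ok
  r3: data parity 0, sent rp 0 → ok
Recompute each column's even parity and compare to cp:
  c0: data parity 0, sent cp 1 → mismatch
  c1: data parity 1, sent cp 1 → ok
  c2: data parity 1, sent cp 1 → ok
Exactly one row (r0) and one column (c0) fail → the flipped bit is at their intersection.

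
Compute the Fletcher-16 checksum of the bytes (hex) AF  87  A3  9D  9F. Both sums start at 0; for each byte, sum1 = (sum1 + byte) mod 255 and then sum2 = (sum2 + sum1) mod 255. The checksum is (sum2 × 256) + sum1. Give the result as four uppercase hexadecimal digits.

5218

Running sums (mod 255):
  after byte 0 (AF): sum1=175, sum2=175
  after byte 1 (87): sum1=55, sum2=230
  after byte 2 (A3): sum1=218, sum2=193
  after byte 3 (9D): sum1=120, sum2=58
  after byte 4 (9F): sum1=24, sum2=82
Checksum = sum2·256 + sum1 = 82·256 + 24 = 21016 = 0x5218.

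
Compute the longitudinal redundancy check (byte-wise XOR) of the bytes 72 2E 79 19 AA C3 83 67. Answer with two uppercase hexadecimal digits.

XOR the bytes together:
  start with 0x72
  0x72 ⊕ 0x2E = 0x5C
  0x5C ⊕ 0x79 = 0x25
  0x25 ⊕ 0x19 = 0x3C
  0x3C ⊕ 0xAA = 0x96
  0x96 ⊕ 0xC3 = 0x55
  0x55 ⊕ 0x83 = 0xD6
  0xD6 ⊕ 0x67 = 0xB1

B1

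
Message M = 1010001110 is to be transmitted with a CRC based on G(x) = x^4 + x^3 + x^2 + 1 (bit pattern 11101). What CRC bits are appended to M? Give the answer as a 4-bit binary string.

Append 4 zeros: 10100011100000. Divide by 11101 (XOR where the leading bit is 1):
  pos 0: 10100 XOR 11101 = 01001
  pos 1: 10010 XOR 11101 = 01111
  pos 2: 11111 XOR 11101 = 00010
  pos 5: 10110 XOR 11101 = 01011
  pos 6: 10110 XOR 11101 = 01011
  pos 7: 10110 XOR 11101 = 01011
  pos 8: 10110 XOR 11101 = 01011
  pos 9: 10110 XOR 11101 = 01011
Remainder (last 4 bits) = 1011. This is the CRC / FCS.

1011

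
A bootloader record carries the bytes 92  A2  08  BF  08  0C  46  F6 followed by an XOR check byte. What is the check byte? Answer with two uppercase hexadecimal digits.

XOR the bytes together:
  start with 0x92
  0x92 ⊕ 0xA2 = 0x30
  0x30 ⊕ 0x08 = 0x38
  0x38 ⊕ 0xBF = 0x87
  0x87 ⊕ 0x08 = 0x8F
  0x8F ⊕ 0x0C = 0x83
  0x83 ⊕ 0x46 = 0xC5
  0xC5 ⊕ 0xF6 = 0x33

33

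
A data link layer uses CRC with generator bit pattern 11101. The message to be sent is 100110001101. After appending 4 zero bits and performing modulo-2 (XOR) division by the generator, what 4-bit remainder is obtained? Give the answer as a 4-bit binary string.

1010

Append 4 zeros: 1001100011010000. Divide by 11101 (XOR where the leading bit is 1):
  pos 0: 10011 XOR 11101 = 01110
  pos 1: 11100 XOR 11101 = 00001
  pos 5: 10011 XOR 11101 = 01110
  pos 6: 11100 XOR 11101 = 00001
  pos 10: 11000 XOR 11101 = 00101
Remainder (last 4 bits) = 1010. This is the CRC / FCS.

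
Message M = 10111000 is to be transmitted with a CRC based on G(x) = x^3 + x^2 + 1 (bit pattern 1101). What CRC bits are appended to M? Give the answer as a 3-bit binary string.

000

Append 3 zeros: 10111000000. Divide by 1101 (XOR where the leading bit is 1):
  pos 0: 1011 XOR 1101 = 0110
  pos 1: 1101 XOR 1101 = 0000
Remainder (last 3 bits) = 000. This is the CRC / FCS.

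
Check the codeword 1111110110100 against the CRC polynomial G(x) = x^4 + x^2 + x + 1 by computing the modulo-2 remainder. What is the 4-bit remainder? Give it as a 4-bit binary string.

1011

Modulo-2 division of 1111110110100 by 10111:
  pos 0: 11111 XOR 10111 = 01000
  pos 1: 10001 XOR 10111 = 00110
  pos 3: 11001 XOR 10111 = 01110
  pos 4: 11101 XOR 10111 = 01010
  pos 5: 10100 XOR 10111 = 00011
  pos 8: 11100 XOR 10111 = 01011
Remainder = 1011 (nonzero — an error is detected).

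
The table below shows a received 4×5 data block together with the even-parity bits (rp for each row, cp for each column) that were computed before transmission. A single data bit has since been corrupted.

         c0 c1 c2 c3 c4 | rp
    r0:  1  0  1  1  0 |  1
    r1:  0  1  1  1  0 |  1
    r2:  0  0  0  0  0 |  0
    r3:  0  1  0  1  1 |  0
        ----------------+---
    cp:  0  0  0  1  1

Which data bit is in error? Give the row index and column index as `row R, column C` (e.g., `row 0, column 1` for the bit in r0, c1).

row 3, column 0

Recompute each row's even parity and compare to rp:
  r0: data parity 1, sent rp 1 → ok
  r1: data parity 1, sent rp 1 → ok
  r2: data parity 0, sent rp 0 → ok
  r3: data parity 1, sent rp 0 → mismatch
Recompute each column's even parity and compare to cp:
  c0: data parity 1, sent cp 0 → mismatch
  c1: data parity 0, sent cp 0 → ok
  c2: data parity 0, sent cp 0 → ok
  c3: data parity 1, sent cp 1 → ok
  c4: data parity 1, sent cp 1 → ok
Exactly one row (r3) and one column (c0) fail → the flipped bit is at their intersection.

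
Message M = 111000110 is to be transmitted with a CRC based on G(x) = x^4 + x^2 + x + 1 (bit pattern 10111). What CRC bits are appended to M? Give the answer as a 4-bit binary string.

Append 4 zeros: 1110001100000. Divide by 10111 (XOR where the leading bit is 1):
  pos 0: 11100 XOR 10111 = 01011
  pos 1: 10110 XOR 10111 = 00001
  pos 5: 11100 XOR 10111 = 01011
  pos 6: 10110 XOR 10111 = 00001
Remainder (last 4 bits) = 0100. This is the CRC / FCS.

0100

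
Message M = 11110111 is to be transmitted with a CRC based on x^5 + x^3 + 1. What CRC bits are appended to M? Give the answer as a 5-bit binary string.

01001

Append 5 zeros: 1111011100000. Divide by 101001 (XOR where the leading bit is 1):
  pos 0: 111101 XOR 101001 = 010100
  pos 1: 101001 XOR 101001 = 000000
  pos 7: 100000 XOR 101001 = 001001
Remainder (last 5 bits) = 01001. This is the CRC / FCS.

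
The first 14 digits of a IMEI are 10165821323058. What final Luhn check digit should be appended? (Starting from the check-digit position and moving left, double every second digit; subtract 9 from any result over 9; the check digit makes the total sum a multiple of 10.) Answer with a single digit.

7

Partial digits right→left: 8 5 0 3 2 3 1 2 8 5 6 1 0 1
Double every second digit counting from the check-digit position (so the 1st, 3rd, 5th, ... of the partial from the right).
  doubled (with −9 where >9): 7 0 4 2 7 3 0 → sum 23
  kept as-is: 5 3 3 2 5 1 1 → sum 20
Total = 23 + 20 = 43.
Check digit = (10 − (43 mod 10)) mod 10 = 7.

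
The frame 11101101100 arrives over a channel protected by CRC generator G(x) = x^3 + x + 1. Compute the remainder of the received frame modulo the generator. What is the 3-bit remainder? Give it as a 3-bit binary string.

Modulo-2 division of 11101101100 by 1011:
  pos 0: 1110 XOR 1011 = 0101
  pos 1: 1011 XOR 1011 = 0000
  pos 5: 1011 XOR 1011 = 0000
Remainder = 000 (zero — the frame passes the CRC check).

000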